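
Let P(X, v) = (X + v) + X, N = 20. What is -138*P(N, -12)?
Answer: -3864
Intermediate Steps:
P(X, v) = v + 2*X
-138*P(N, -12) = -138*(-12 + 2*20) = -138*(-12 + 40) = -138*28 = -3864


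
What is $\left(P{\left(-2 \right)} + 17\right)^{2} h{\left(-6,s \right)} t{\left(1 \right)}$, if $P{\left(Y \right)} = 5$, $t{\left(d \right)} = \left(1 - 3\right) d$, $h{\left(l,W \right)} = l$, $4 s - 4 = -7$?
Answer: $5808$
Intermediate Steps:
$s = - \frac{3}{4}$ ($s = 1 + \frac{1}{4} \left(-7\right) = 1 - \frac{7}{4} = - \frac{3}{4} \approx -0.75$)
$t{\left(d \right)} = - 2 d$
$\left(P{\left(-2 \right)} + 17\right)^{2} h{\left(-6,s \right)} t{\left(1 \right)} = \left(5 + 17\right)^{2} \left(- 6 \left(\left(-2\right) 1\right)\right) = 22^{2} \left(\left(-6\right) \left(-2\right)\right) = 484 \cdot 12 = 5808$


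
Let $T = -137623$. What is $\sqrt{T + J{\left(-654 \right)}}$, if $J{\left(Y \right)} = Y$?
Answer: $i \sqrt{138277} \approx 371.86 i$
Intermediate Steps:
$\sqrt{T + J{\left(-654 \right)}} = \sqrt{-137623 - 654} = \sqrt{-138277} = i \sqrt{138277}$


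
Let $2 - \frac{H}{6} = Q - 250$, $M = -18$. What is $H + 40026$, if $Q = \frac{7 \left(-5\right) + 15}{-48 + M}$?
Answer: $\frac{456898}{11} \approx 41536.0$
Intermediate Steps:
$Q = \frac{10}{33}$ ($Q = \frac{7 \left(-5\right) + 15}{-48 - 18} = \frac{-35 + 15}{-66} = \left(-20\right) \left(- \frac{1}{66}\right) = \frac{10}{33} \approx 0.30303$)
$H = \frac{16612}{11}$ ($H = 12 - 6 \left(\frac{10}{33} - 250\right) = 12 - - \frac{16480}{11} = 12 + \frac{16480}{11} = \frac{16612}{11} \approx 1510.2$)
$H + 40026 = \frac{16612}{11} + 40026 = \frac{456898}{11}$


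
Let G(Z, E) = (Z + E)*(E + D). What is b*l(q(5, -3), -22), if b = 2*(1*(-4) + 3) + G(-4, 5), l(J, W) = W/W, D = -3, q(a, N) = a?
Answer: 0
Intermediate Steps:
l(J, W) = 1
G(Z, E) = (-3 + E)*(E + Z) (G(Z, E) = (Z + E)*(E - 3) = (E + Z)*(-3 + E) = (-3 + E)*(E + Z))
b = 0 (b = 2*(1*(-4) + 3) + (5² - 3*5 - 3*(-4) + 5*(-4)) = 2*(-4 + 3) + (25 - 15 + 12 - 20) = 2*(-1) + 2 = -2 + 2 = 0)
b*l(q(5, -3), -22) = 0*1 = 0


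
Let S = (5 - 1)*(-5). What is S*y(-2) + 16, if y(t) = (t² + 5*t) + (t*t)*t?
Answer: 296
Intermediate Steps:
S = -20 (S = 4*(-5) = -20)
y(t) = t² + t³ + 5*t (y(t) = (t² + 5*t) + t²*t = (t² + 5*t) + t³ = t² + t³ + 5*t)
S*y(-2) + 16 = -(-40)*(5 - 2 + (-2)²) + 16 = -(-40)*(5 - 2 + 4) + 16 = -(-40)*7 + 16 = -20*(-14) + 16 = 280 + 16 = 296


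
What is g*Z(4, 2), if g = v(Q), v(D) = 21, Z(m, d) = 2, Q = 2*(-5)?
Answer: 42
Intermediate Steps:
Q = -10
g = 21
g*Z(4, 2) = 21*2 = 42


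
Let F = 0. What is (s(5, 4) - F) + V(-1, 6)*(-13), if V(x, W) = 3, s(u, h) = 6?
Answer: -33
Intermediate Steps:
(s(5, 4) - F) + V(-1, 6)*(-13) = (6 - 1*0) + 3*(-13) = (6 + 0) - 39 = 6 - 39 = -33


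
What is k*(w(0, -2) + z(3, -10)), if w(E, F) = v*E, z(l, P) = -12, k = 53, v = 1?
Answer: -636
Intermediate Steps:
w(E, F) = E (w(E, F) = 1*E = E)
k*(w(0, -2) + z(3, -10)) = 53*(0 - 12) = 53*(-12) = -636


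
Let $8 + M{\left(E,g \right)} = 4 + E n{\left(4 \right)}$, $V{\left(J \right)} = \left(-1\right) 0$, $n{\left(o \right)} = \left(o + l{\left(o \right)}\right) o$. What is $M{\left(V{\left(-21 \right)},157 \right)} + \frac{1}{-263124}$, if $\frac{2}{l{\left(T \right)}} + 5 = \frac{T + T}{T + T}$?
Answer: $- \frac{1052497}{263124} \approx -4.0$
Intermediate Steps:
$l{\left(T \right)} = - \frac{1}{2}$ ($l{\left(T \right)} = \frac{2}{-5 + \frac{T + T}{T + T}} = \frac{2}{-5 + \frac{2 T}{2 T}} = \frac{2}{-5 + 2 T \frac{1}{2 T}} = \frac{2}{-5 + 1} = \frac{2}{-4} = 2 \left(- \frac{1}{4}\right) = - \frac{1}{2}$)
$n{\left(o \right)} = o \left(- \frac{1}{2} + o\right)$ ($n{\left(o \right)} = \left(o - \frac{1}{2}\right) o = \left(- \frac{1}{2} + o\right) o = o \left(- \frac{1}{2} + o\right)$)
$V{\left(J \right)} = 0$
$M{\left(E,g \right)} = -4 + 14 E$ ($M{\left(E,g \right)} = -8 + \left(4 + E 4 \left(- \frac{1}{2} + 4\right)\right) = -8 + \left(4 + E 4 \cdot \frac{7}{2}\right) = -8 + \left(4 + E 14\right) = -8 + \left(4 + 14 E\right) = -4 + 14 E$)
$M{\left(V{\left(-21 \right)},157 \right)} + \frac{1}{-263124} = \left(-4 + 14 \cdot 0\right) + \frac{1}{-263124} = \left(-4 + 0\right) - \frac{1}{263124} = -4 - \frac{1}{263124} = - \frac{1052497}{263124}$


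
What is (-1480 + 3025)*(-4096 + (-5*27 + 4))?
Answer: -6530715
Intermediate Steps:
(-1480 + 3025)*(-4096 + (-5*27 + 4)) = 1545*(-4096 + (-135 + 4)) = 1545*(-4096 - 131) = 1545*(-4227) = -6530715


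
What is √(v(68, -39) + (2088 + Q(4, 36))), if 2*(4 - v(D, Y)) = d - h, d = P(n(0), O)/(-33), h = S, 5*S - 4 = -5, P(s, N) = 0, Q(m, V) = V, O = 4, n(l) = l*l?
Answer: √212790/10 ≈ 46.129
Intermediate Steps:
n(l) = l²
S = -⅕ (S = ⅘ + (⅕)*(-5) = ⅘ - 1 = -⅕ ≈ -0.20000)
h = -⅕ ≈ -0.20000
d = 0 (d = 0/(-33) = 0*(-1/33) = 0)
v(D, Y) = 39/10 (v(D, Y) = 4 - (0 - 1*(-⅕))/2 = 4 - (0 + ⅕)/2 = 4 - ½*⅕ = 4 - ⅒ = 39/10)
√(v(68, -39) + (2088 + Q(4, 36))) = √(39/10 + (2088 + 36)) = √(39/10 + 2124) = √(21279/10) = √212790/10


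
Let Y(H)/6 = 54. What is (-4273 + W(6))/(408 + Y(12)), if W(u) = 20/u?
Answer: -12809/2196 ≈ -5.8329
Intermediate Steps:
Y(H) = 324 (Y(H) = 6*54 = 324)
(-4273 + W(6))/(408 + Y(12)) = (-4273 + 20/6)/(408 + 324) = (-4273 + 20*(1/6))/732 = (-4273 + 10/3)*(1/732) = -12809/3*1/732 = -12809/2196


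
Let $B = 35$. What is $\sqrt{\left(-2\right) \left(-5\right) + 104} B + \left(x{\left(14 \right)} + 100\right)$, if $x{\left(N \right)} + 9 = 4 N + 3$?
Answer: $150 + 35 \sqrt{114} \approx 523.7$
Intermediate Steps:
$x{\left(N \right)} = -6 + 4 N$ ($x{\left(N \right)} = -9 + \left(4 N + 3\right) = -9 + \left(3 + 4 N\right) = -6 + 4 N$)
$\sqrt{\left(-2\right) \left(-5\right) + 104} B + \left(x{\left(14 \right)} + 100\right) = \sqrt{\left(-2\right) \left(-5\right) + 104} \cdot 35 + \left(\left(-6 + 4 \cdot 14\right) + 100\right) = \sqrt{10 + 104} \cdot 35 + \left(\left(-6 + 56\right) + 100\right) = \sqrt{114} \cdot 35 + \left(50 + 100\right) = 35 \sqrt{114} + 150 = 150 + 35 \sqrt{114}$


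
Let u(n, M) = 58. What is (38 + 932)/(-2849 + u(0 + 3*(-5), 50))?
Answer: -970/2791 ≈ -0.34755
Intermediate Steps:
(38 + 932)/(-2849 + u(0 + 3*(-5), 50)) = (38 + 932)/(-2849 + 58) = 970/(-2791) = 970*(-1/2791) = -970/2791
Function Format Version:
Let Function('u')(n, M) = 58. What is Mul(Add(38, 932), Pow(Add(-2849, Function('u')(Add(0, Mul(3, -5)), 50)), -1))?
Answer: Rational(-970, 2791) ≈ -0.34755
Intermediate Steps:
Mul(Add(38, 932), Pow(Add(-2849, Function('u')(Add(0, Mul(3, -5)), 50)), -1)) = Mul(Add(38, 932), Pow(Add(-2849, 58), -1)) = Mul(970, Pow(-2791, -1)) = Mul(970, Rational(-1, 2791)) = Rational(-970, 2791)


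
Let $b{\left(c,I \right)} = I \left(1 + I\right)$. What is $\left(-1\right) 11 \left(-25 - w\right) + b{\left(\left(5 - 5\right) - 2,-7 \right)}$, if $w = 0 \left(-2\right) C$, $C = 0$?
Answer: $317$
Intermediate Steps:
$w = 0$ ($w = 0 \left(-2\right) 0 = 0 \cdot 0 = 0$)
$\left(-1\right) 11 \left(-25 - w\right) + b{\left(\left(5 - 5\right) - 2,-7 \right)} = \left(-1\right) 11 \left(-25 - 0\right) - 7 \left(1 - 7\right) = - 11 \left(-25 + 0\right) - -42 = \left(-11\right) \left(-25\right) + 42 = 275 + 42 = 317$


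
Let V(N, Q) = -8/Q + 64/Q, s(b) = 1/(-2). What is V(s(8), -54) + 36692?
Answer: 990656/27 ≈ 36691.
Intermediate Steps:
s(b) = -½
V(N, Q) = 56/Q
V(s(8), -54) + 36692 = 56/(-54) + 36692 = 56*(-1/54) + 36692 = -28/27 + 36692 = 990656/27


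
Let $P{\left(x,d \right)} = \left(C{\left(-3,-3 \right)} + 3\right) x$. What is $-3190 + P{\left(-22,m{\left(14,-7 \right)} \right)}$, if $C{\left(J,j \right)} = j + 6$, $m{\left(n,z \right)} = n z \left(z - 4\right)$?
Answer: $-3322$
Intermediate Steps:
$m{\left(n,z \right)} = n z \left(-4 + z\right)$
$C{\left(J,j \right)} = 6 + j$
$P{\left(x,d \right)} = 6 x$ ($P{\left(x,d \right)} = \left(\left(6 - 3\right) + 3\right) x = \left(3 + 3\right) x = 6 x$)
$-3190 + P{\left(-22,m{\left(14,-7 \right)} \right)} = -3190 + 6 \left(-22\right) = -3190 - 132 = -3322$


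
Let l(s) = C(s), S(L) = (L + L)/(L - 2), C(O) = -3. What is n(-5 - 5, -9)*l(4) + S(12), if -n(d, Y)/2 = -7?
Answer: -198/5 ≈ -39.600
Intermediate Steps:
n(d, Y) = 14 (n(d, Y) = -2*(-7) = 14)
S(L) = 2*L/(-2 + L) (S(L) = (2*L)/(-2 + L) = 2*L/(-2 + L))
l(s) = -3
n(-5 - 5, -9)*l(4) + S(12) = 14*(-3) + 2*12/(-2 + 12) = -42 + 2*12/10 = -42 + 2*12*(1/10) = -42 + 12/5 = -198/5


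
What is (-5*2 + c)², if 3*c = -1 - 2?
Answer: 121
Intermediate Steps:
c = -1 (c = (-1 - 2)/3 = (⅓)*(-3) = -1)
(-5*2 + c)² = (-5*2 - 1)² = (-10 - 1)² = (-11)² = 121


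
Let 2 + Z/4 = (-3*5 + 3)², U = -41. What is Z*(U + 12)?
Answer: -16472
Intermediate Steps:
Z = 568 (Z = -8 + 4*(-3*5 + 3)² = -8 + 4*(-15 + 3)² = -8 + 4*(-12)² = -8 + 4*144 = -8 + 576 = 568)
Z*(U + 12) = 568*(-41 + 12) = 568*(-29) = -16472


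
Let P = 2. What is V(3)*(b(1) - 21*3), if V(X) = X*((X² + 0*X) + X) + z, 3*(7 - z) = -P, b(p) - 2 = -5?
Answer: -2882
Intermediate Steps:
b(p) = -3 (b(p) = 2 - 5 = -3)
z = 23/3 (z = 7 - (-1)*2/3 = 7 - ⅓*(-2) = 7 + ⅔ = 23/3 ≈ 7.6667)
V(X) = 23/3 + X*(X + X²) (V(X) = X*((X² + 0*X) + X) + 23/3 = X*((X² + 0) + X) + 23/3 = X*(X² + X) + 23/3 = X*(X + X²) + 23/3 = 23/3 + X*(X + X²))
V(3)*(b(1) - 21*3) = (23/3 + 3² + 3³)*(-3 - 21*3) = (23/3 + 9 + 27)*(-3 - 1*63) = 131*(-3 - 63)/3 = (131/3)*(-66) = -2882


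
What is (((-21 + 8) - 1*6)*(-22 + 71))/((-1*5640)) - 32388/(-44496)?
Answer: 1556209/1742760 ≈ 0.89296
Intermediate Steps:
(((-21 + 8) - 1*6)*(-22 + 71))/((-1*5640)) - 32388/(-44496) = ((-13 - 6)*49)/(-5640) - 32388*(-1/44496) = -19*49*(-1/5640) + 2699/3708 = -931*(-1/5640) + 2699/3708 = 931/5640 + 2699/3708 = 1556209/1742760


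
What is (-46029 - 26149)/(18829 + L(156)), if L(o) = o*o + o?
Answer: -72178/43321 ≈ -1.6661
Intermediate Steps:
L(o) = o + o**2 (L(o) = o**2 + o = o + o**2)
(-46029 - 26149)/(18829 + L(156)) = (-46029 - 26149)/(18829 + 156*(1 + 156)) = -72178/(18829 + 156*157) = -72178/(18829 + 24492) = -72178/43321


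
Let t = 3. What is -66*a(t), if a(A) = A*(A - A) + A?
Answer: -198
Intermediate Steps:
a(A) = A (a(A) = A*0 + A = 0 + A = A)
-66*a(t) = -66*3 = -198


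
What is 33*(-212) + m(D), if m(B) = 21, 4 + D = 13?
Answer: -6975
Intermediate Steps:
D = 9 (D = -4 + 13 = 9)
33*(-212) + m(D) = 33*(-212) + 21 = -6996 + 21 = -6975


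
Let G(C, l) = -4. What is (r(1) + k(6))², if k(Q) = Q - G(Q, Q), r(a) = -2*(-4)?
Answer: 324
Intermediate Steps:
r(a) = 8
k(Q) = 4 + Q (k(Q) = Q - 1*(-4) = Q + 4 = 4 + Q)
(r(1) + k(6))² = (8 + (4 + 6))² = (8 + 10)² = 18² = 324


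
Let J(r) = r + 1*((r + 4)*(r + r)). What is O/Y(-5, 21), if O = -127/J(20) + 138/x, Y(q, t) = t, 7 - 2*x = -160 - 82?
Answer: 79619/1708140 ≈ 0.046612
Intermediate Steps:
x = 249/2 (x = 7/2 - (-160 - 82)/2 = 7/2 - 1/2*(-242) = 7/2 + 121 = 249/2 ≈ 124.50)
J(r) = r + 2*r*(4 + r) (J(r) = r + 1*((4 + r)*(2*r)) = r + 1*(2*r*(4 + r)) = r + 2*r*(4 + r))
O = 79619/81340 (O = -127*1/(20*(9 + 2*20)) + 138/(249/2) = -127*1/(20*(9 + 40)) + 138*(2/249) = -127/(20*49) + 92/83 = -127/980 + 92/83 = 79619/81340 ≈ 0.97884)
O/Y(-5, 21) = (79619/81340)/21 = (79619/81340)*(1/21) = 79619/1708140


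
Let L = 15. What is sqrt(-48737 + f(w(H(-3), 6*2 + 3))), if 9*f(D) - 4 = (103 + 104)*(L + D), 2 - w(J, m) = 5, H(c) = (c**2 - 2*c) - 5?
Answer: I*sqrt(436145)/3 ≈ 220.14*I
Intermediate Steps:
H(c) = -5 + c**2 - 2*c
w(J, m) = -3 (w(J, m) = 2 - 1*5 = 2 - 5 = -3)
f(D) = 3109/9 + 23*D (f(D) = 4/9 + ((103 + 104)*(15 + D))/9 = 4/9 + (207*(15 + D))/9 = 4/9 + (3105 + 207*D)/9 = 4/9 + (345 + 23*D) = 3109/9 + 23*D)
sqrt(-48737 + f(w(H(-3), 6*2 + 3))) = sqrt(-48737 + (3109/9 + 23*(-3))) = sqrt(-48737 + (3109/9 - 69)) = sqrt(-48737 + 2488/9) = sqrt(-436145/9) = I*sqrt(436145)/3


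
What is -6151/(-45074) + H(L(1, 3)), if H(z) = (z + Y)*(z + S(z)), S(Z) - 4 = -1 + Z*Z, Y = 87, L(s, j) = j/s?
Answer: 60856051/45074 ≈ 1350.1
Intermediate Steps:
S(Z) = 3 + Z**2 (S(Z) = 4 + (-1 + Z*Z) = 4 + (-1 + Z**2) = 3 + Z**2)
H(z) = (87 + z)*(3 + z + z**2) (H(z) = (z + 87)*(z + (3 + z**2)) = (87 + z)*(3 + z + z**2))
-6151/(-45074) + H(L(1, 3)) = -6151/(-45074) + (261 + (3/1)**3 + 88*(3/1)**2 + 90*(3/1)) = -6151*(-1/45074) + (261 + (3*1)**3 + 88*(3*1)**2 + 90*(3*1)) = 6151/45074 + (261 + 3**3 + 88*3**2 + 90*3) = 6151/45074 + (261 + 27 + 88*9 + 270) = 6151/45074 + (261 + 27 + 792 + 270) = 6151/45074 + 1350 = 60856051/45074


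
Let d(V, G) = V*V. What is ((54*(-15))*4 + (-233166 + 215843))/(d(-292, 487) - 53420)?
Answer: -20563/31844 ≈ -0.64574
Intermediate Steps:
d(V, G) = V²
((54*(-15))*4 + (-233166 + 215843))/(d(-292, 487) - 53420) = ((54*(-15))*4 + (-233166 + 215843))/((-292)² - 53420) = (-810*4 - 17323)/(85264 - 53420) = (-3240 - 17323)/31844 = -20563*1/31844 = -20563/31844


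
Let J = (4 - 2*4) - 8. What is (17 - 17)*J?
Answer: 0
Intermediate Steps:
J = -12 (J = (4 - 8) - 8 = -4 - 8 = -12)
(17 - 17)*J = (17 - 17)*(-12) = 0*(-12) = 0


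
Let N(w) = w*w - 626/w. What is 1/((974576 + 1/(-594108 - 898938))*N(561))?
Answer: 76145346/23355182180099493475 ≈ 3.2603e-12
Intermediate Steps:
N(w) = w**2 - 626/w
1/((974576 + 1/(-594108 - 898938))*N(561)) = 1/((974576 + 1/(-594108 - 898938))*(((-626 + 561**3)/561))) = 1/((974576 + 1/(-1493046))*(((-626 + 176558481)/561))) = 1/((974576 - 1/1493046)*(((1/561)*176557855))) = 1/((1455086798495/1493046)*(176557855/561)) = (1493046/1455086798495)*(561/176557855) = 76145346/23355182180099493475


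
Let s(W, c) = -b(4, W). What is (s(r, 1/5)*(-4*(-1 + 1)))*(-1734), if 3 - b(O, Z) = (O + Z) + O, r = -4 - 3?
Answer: 0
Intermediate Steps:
r = -7
b(O, Z) = 3 - Z - 2*O (b(O, Z) = 3 - ((O + Z) + O) = 3 - (Z + 2*O) = 3 + (-Z - 2*O) = 3 - Z - 2*O)
s(W, c) = 5 + W (s(W, c) = -(3 - W - 2*4) = -(3 - W - 8) = -(-5 - W) = 5 + W)
(s(r, 1/5)*(-4*(-1 + 1)))*(-1734) = ((5 - 7)*(-4*(-1 + 1)))*(-1734) = -(-8)*0*(-1734) = -2*0*(-1734) = 0*(-1734) = 0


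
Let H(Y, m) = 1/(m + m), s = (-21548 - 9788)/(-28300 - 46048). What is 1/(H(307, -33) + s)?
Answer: 1226742/498457 ≈ 2.4611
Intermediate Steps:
s = 7834/18587 (s = -31336/(-74348) = -31336*(-1/74348) = 7834/18587 ≈ 0.42148)
H(Y, m) = 1/(2*m)
1/(H(307, -33) + s) = 1/((½)/(-33) + 7834/18587) = 1/((½)*(-1/33) + 7834/18587) = 1/(-1/66 + 7834/18587) = 1/(498457/1226742) = 1226742/498457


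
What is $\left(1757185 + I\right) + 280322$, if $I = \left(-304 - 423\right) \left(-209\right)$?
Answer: $2189450$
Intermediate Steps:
$I = 151943$ ($I = \left(-727\right) \left(-209\right) = 151943$)
$\left(1757185 + I\right) + 280322 = \left(1757185 + 151943\right) + 280322 = 1909128 + 280322 = 2189450$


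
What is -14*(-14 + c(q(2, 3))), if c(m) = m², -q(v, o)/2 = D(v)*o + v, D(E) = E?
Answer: -3388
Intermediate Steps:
q(v, o) = -2*v - 2*o*v (q(v, o) = -2*(v*o + v) = -2*(o*v + v) = -2*(v + o*v) = -2*v - 2*o*v)
-14*(-14 + c(q(2, 3))) = -14*(-14 + (2*2*(-1 - 1*3))²) = -14*(-14 + (2*2*(-1 - 3))²) = -14*(-14 + (2*2*(-4))²) = -14*(-14 + (-16)²) = -14*(-14 + 256) = -14*242 = -3388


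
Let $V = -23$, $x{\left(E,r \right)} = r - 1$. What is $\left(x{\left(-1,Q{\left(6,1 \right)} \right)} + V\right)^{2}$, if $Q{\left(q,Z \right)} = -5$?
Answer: $841$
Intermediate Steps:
$x{\left(E,r \right)} = -1 + r$
$\left(x{\left(-1,Q{\left(6,1 \right)} \right)} + V\right)^{2} = \left(\left(-1 - 5\right) - 23\right)^{2} = \left(-6 - 23\right)^{2} = \left(-29\right)^{2} = 841$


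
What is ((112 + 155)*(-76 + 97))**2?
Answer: 31438449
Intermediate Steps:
((112 + 155)*(-76 + 97))**2 = (267*21)**2 = 5607**2 = 31438449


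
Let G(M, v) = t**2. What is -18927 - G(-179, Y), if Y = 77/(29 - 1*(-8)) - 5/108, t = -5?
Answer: -18952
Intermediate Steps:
Y = 8131/3996 (Y = 77/(29 + 8) - 5*1/108 = 77/37 - 5/108 = 8131/3996 ≈ 2.0348)
G(M, v) = 25 (G(M, v) = (-5)**2 = 25)
-18927 - G(-179, Y) = -18927 - 1*25 = -18927 - 25 = -18952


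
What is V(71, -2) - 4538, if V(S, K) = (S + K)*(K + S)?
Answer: 223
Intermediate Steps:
V(S, K) = (K + S)² (V(S, K) = (K + S)*(K + S) = (K + S)²)
V(71, -2) - 4538 = (-2 + 71)² - 4538 = 69² - 4538 = 4761 - 4538 = 223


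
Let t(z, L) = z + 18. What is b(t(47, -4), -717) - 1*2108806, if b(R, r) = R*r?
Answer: -2155411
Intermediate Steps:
t(z, L) = 18 + z
b(t(47, -4), -717) - 1*2108806 = (18 + 47)*(-717) - 1*2108806 = 65*(-717) - 2108806 = -46605 - 2108806 = -2155411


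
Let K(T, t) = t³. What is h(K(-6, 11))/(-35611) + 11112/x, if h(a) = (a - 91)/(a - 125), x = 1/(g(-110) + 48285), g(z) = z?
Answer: 11495171037619180/21473433 ≈ 5.3532e+8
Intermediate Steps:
x = 1/48175 (x = 1/(-110 + 48285) = 1/48175 ≈ 2.0758e-5)
h(a) = (-91 + a)/(-125 + a)
h(K(-6, 11))/(-35611) + 11112/x = ((-91 + 11³)/(-125 + 11³))/(-35611) + 11112/(1/48175) = ((-91 + 1331)/(-125 + 1331))*(-1/35611) + 11112*48175 = (1240/1206)*(-1/35611) + 535320600 = ((1/1206)*1240)*(-1/35611) + 535320600 = (620/603)*(-1/35611) + 535320600 = -620/21473433 + 535320600 = 11495171037619180/21473433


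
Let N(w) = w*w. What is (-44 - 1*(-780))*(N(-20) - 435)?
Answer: -25760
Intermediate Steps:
N(w) = w²
(-44 - 1*(-780))*(N(-20) - 435) = (-44 - 1*(-780))*((-20)² - 435) = (-44 + 780)*(400 - 435) = 736*(-35) = -25760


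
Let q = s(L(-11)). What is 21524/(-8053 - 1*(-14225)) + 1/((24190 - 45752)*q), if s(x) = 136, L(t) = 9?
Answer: 15779415049/4524742576 ≈ 3.4874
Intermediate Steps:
q = 136
21524/(-8053 - 1*(-14225)) + 1/((24190 - 45752)*q) = 21524/(-8053 - 1*(-14225)) + 1/((24190 - 45752)*136) = 21524/(-8053 + 14225) + (1/136)/(-21562) = 21524/6172 - 1/21562*1/136 = 21524*(1/6172) - 1/2932432 = 5381/1543 - 1/2932432 = 15779415049/4524742576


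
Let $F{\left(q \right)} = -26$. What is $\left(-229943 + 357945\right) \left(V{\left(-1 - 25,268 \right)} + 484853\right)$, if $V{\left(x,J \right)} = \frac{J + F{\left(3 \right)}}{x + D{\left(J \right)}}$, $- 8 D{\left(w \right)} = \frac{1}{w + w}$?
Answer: $\frac{988444946766406}{15927} \approx 6.2061 \cdot 10^{10}$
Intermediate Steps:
$D{\left(w \right)} = - \frac{1}{16 w}$ ($D{\left(w \right)} = - \frac{1}{8 \left(w + w\right)} = - \frac{1}{8 \cdot 2 w} = - \frac{\frac{1}{2} \frac{1}{w}}{8} = - \frac{1}{16 w}$)
$V{\left(x,J \right)} = \frac{-26 + J}{x - \frac{1}{16 J}}$ ($V{\left(x,J \right)} = \frac{J - 26}{x - \frac{1}{16 J}} = \frac{-26 + J}{x - \frac{1}{16 J}}$)
$\left(-229943 + 357945\right) \left(V{\left(-1 - 25,268 \right)} + 484853\right) = \left(-229943 + 357945\right) \left(16 \cdot 268 \frac{1}{-1 + 16 \cdot 268 \left(-1 - 25\right)} \left(-26 + 268\right) + 484853\right) = 128002 \left(16 \cdot 268 \frac{1}{-1 + 16 \cdot 268 \left(-1 - 25\right)} 242 + 484853\right) = 128002 \left(16 \cdot 268 \frac{1}{-1 + 16 \cdot 268 \left(-26\right)} 242 + 484853\right) = 128002 \left(16 \cdot 268 \frac{1}{-1 - 111488} \cdot 242 + 484853\right) = 128002 \left(16 \cdot 268 \frac{1}{-111489} \cdot 242 + 484853\right) = 128002 \left(16 \cdot 268 \left(- \frac{1}{111489}\right) 242 + 484853\right) = 128002 \left(- \frac{1037696}{111489} + 484853\right) = 128002 \cdot \frac{54054738421}{111489} = \frac{988444946766406}{15927}$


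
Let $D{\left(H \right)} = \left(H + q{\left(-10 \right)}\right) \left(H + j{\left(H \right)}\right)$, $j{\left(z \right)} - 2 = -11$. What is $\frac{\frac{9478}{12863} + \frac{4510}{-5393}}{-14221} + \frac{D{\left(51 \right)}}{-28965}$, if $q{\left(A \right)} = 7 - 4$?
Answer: $- \frac{1101532139352}{14069103863585} \approx -0.078294$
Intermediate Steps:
$j{\left(z \right)} = -9$ ($j{\left(z \right)} = 2 - 11 = -9$)
$q{\left(A \right)} = 3$ ($q{\left(A \right)} = 7 - 4 = 3$)
$D{\left(H \right)} = \left(-9 + H\right) \left(3 + H\right)$ ($D{\left(H \right)} = \left(H + 3\right) \left(H - 9\right) = \left(3 + H\right) \left(-9 + H\right) = \left(-9 + H\right) \left(3 + H\right)$)
$\frac{\frac{9478}{12863} + \frac{4510}{-5393}}{-14221} + \frac{D{\left(51 \right)}}{-28965} = \frac{\frac{9478}{12863} + \frac{4510}{-5393}}{-14221} + \frac{-27 + 51^{2} - 306}{-28965} = \left(9478 \cdot \frac{1}{12863} + 4510 \left(- \frac{1}{5393}\right)\right) \left(- \frac{1}{14221}\right) + \left(-27 + 2601 - 306\right) \left(- \frac{1}{28965}\right) = \left(\frac{14}{19} - \frac{4510}{5393}\right) \left(- \frac{1}{14221}\right) + 2268 \left(- \frac{1}{28965}\right) = \left(- \frac{10188}{102467}\right) \left(- \frac{1}{14221}\right) - \frac{756}{9655} = \frac{10188}{1457183207} - \frac{756}{9655} = - \frac{1101532139352}{14069103863585}$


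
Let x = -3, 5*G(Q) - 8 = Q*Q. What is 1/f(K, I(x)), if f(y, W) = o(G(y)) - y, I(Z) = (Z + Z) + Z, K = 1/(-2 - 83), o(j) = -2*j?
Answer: -36125/115177 ≈ -0.31365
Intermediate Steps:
G(Q) = 8/5 + Q²/5 (G(Q) = 8/5 + (Q*Q)/5 = 8/5 + Q²/5)
K = -1/85 (K = 1/(-85) = -1/85 ≈ -0.011765)
I(Z) = 3*Z (I(Z) = 2*Z + Z = 3*Z)
f(y, W) = -16/5 - y - 2*y²/5 (f(y, W) = -2*(8/5 + y²/5) - y = (-16/5 - 2*y²/5) - y = -16/5 - y - 2*y²/5)
1/f(K, I(x)) = 1/(-16/5 - 1*(-1/85) - 2*(-1/85)²/5) = 1/(-16/5 + 1/85 - ⅖*1/7225) = 1/(-16/5 + 1/85 - 2/36125) = 1/(-115177/36125) = -36125/115177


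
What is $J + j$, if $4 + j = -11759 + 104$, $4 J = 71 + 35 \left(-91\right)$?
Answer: $- \frac{24875}{2} \approx -12438.0$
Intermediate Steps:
$J = - \frac{1557}{2}$ ($J = \frac{71 + 35 \left(-91\right)}{4} = \frac{71 - 3185}{4} = \frac{1}{4} \left(-3114\right) = - \frac{1557}{2} \approx -778.5$)
$j = -11659$ ($j = -4 + \left(-11759 + 104\right) = -4 - 11655 = -11659$)
$J + j = - \frac{1557}{2} - 11659 = - \frac{24875}{2}$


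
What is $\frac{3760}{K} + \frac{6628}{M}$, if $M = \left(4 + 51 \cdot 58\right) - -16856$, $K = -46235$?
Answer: $\frac{23192990}{91628523} \approx 0.25312$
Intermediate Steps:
$M = 19818$ ($M = \left(4 + 2958\right) + 16856 = 2962 + 16856 = 19818$)
$\frac{3760}{K} + \frac{6628}{M} = \frac{3760}{-46235} + \frac{6628}{19818} = 3760 \left(- \frac{1}{46235}\right) + 6628 \cdot \frac{1}{19818} = - \frac{752}{9247} + \frac{3314}{9909} = \frac{23192990}{91628523}$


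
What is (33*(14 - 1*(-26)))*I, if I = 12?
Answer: 15840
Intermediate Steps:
(33*(14 - 1*(-26)))*I = (33*(14 - 1*(-26)))*12 = (33*(14 + 26))*12 = (33*40)*12 = 1320*12 = 15840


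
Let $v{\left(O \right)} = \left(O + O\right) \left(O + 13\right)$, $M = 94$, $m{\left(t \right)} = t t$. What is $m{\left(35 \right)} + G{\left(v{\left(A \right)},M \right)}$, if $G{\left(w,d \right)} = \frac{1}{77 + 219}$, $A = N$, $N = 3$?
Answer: $\frac{362601}{296} \approx 1225.0$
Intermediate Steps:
$m{\left(t \right)} = t^{2}$
$A = 3$
$v{\left(O \right)} = 2 O \left(13 + O\right)$
$G{\left(w,d \right)} = \frac{1}{296}$
$m{\left(35 \right)} + G{\left(v{\left(A \right)},M \right)} = 35^{2} + \frac{1}{296} = 1225 + \frac{1}{296} = \frac{362601}{296}$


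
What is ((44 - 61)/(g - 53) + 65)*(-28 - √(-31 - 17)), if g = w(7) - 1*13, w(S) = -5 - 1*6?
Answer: -20088/11 - 20088*I*√3/77 ≈ -1826.2 - 451.86*I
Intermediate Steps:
w(S) = -11 (w(S) = -5 - 6 = -11)
g = -24 (g = -11 - 1*13 = -11 - 13 = -24)
((44 - 61)/(g - 53) + 65)*(-28 - √(-31 - 17)) = ((44 - 61)/(-24 - 53) + 65)*(-28 - √(-31 - 17)) = (-17/(-77) + 65)*(-28 - √(-48)) = (-17*(-1/77) + 65)*(-28 - 4*I*√3) = (17/77 + 65)*(-28 - 4*I*√3) = 5022*(-28 - 4*I*√3)/77 = -20088/11 - 20088*I*√3/77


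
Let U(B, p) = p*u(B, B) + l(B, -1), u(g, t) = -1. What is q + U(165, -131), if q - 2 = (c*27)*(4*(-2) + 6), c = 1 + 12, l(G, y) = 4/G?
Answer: -93881/165 ≈ -568.98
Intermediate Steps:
c = 13
U(B, p) = -p + 4/B (U(B, p) = p*(-1) + 4/B = -p + 4/B)
q = -700 (q = 2 + (13*27)*(4*(-2) + 6) = 2 + 351*(-8 + 6) = 2 + 351*(-2) = 2 - 702 = -700)
q + U(165, -131) = -700 + (-1*(-131) + 4/165) = -700 + (131 + 4*(1/165)) = -700 + (131 + 4/165) = -700 + 21619/165 = -93881/165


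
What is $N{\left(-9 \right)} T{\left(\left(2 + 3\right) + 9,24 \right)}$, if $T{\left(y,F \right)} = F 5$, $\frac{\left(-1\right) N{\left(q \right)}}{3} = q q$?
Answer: $-29160$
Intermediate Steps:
$N{\left(q \right)} = - 3 q^{2}$ ($N{\left(q \right)} = - 3 q q = - 3 q^{2}$)
$T{\left(y,F \right)} = 5 F$
$N{\left(-9 \right)} T{\left(\left(2 + 3\right) + 9,24 \right)} = - 3 \left(-9\right)^{2} \cdot 5 \cdot 24 = \left(-3\right) 81 \cdot 120 = \left(-243\right) 120 = -29160$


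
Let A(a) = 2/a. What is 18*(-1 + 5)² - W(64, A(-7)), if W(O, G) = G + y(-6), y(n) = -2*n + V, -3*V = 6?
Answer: 1948/7 ≈ 278.29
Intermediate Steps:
V = -2 (V = -⅓*6 = -2)
y(n) = -2 - 2*n (y(n) = -2*n - 2 = -2 - 2*n)
W(O, G) = 10 + G (W(O, G) = G + (-2 - 2*(-6)) = G + (-2 + 12) = G + 10 = 10 + G)
18*(-1 + 5)² - W(64, A(-7)) = 18*(-1 + 5)² - (10 + 2/(-7)) = 18*4² - (10 + 2*(-⅐)) = 18*16 - (10 - 2/7) = 288 - 1*68/7 = 288 - 68/7 = 1948/7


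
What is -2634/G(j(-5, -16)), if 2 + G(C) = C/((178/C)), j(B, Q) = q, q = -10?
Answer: 117213/64 ≈ 1831.5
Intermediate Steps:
j(B, Q) = -10
G(C) = -2 + C²/178 (G(C) = -2 + C/((178/C)) = -2 + C*(C/178) = -2 + C²/178)
-2634/G(j(-5, -16)) = -2634/(-2 + (1/178)*(-10)²) = -2634/(-2 + (1/178)*100) = -2634/(-2 + 50/89) = -2634/(-128/89) = -2634*(-89/128) = 117213/64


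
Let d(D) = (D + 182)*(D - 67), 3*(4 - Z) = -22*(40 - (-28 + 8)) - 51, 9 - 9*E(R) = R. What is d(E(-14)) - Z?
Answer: -1000721/81 ≈ -12355.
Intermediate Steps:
E(R) = 1 - R/9
Z = 461 (Z = 4 - (-22*(40 - (-28 + 8)) - 51)/3 = 4 - (-22*(40 - 1*(-20)) - 51)/3 = 4 - (-22*(40 + 20) - 51)/3 = 4 - (-22*60 - 51)/3 = 4 - (-1320 - 51)/3 = 4 - ⅓*(-1371) = 4 + 457 = 461)
d(D) = (-67 + D)*(182 + D) (d(D) = (182 + D)*(-67 + D) = (-67 + D)*(182 + D))
d(E(-14)) - Z = (-12194 + (1 - ⅑*(-14))² + 115*(1 - ⅑*(-14))) - 1*461 = (-12194 + (1 + 14/9)² + 115*(1 + 14/9)) - 461 = (-12194 + (23/9)² + 115*(23/9)) - 461 = (-12194 + 529/81 + 2645/9) - 461 = -963380/81 - 461 = -1000721/81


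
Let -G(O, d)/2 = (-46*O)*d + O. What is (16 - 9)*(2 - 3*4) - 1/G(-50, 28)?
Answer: -9008999/128700 ≈ -70.000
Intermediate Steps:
G(O, d) = -2*O + 92*O*d (G(O, d) = -2*((-46*O)*d + O) = -2*(-46*O*d + O) = -2*(O - 46*O*d) = -2*O + 92*O*d)
(16 - 9)*(2 - 3*4) - 1/G(-50, 28) = (16 - 9)*(2 - 3*4) - 1/(2*(-50)*(-1 + 46*28)) = 7*(2 - 12) - 1/(2*(-50)*(-1 + 1288)) = 7*(-10) - 1/(2*(-50)*1287) = -70 - 1/(-128700) = -70 - 1*(-1/128700) = -70 + 1/128700 = -9008999/128700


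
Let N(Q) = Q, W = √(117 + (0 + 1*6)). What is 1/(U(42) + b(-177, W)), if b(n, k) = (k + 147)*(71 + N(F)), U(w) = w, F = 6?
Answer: 541/6111574 - 11*√123/18334722 ≈ 8.1867e-5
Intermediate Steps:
W = √123 (W = √(117 + (0 + 6)) = √(117 + 6) = √123 ≈ 11.091)
b(n, k) = 11319 + 77*k (b(n, k) = (k + 147)*(71 + 6) = (147 + k)*77 = 11319 + 77*k)
1/(U(42) + b(-177, W)) = 1/(42 + (11319 + 77*√123)) = 1/(11361 + 77*√123)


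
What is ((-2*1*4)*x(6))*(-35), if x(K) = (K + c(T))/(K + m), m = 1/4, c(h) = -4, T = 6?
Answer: 448/5 ≈ 89.600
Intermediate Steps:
m = ¼ ≈ 0.25000
x(K) = (-4 + K)/(¼ + K) (x(K) = (K - 4)/(K + ¼) = (-4 + K)/(¼ + K))
((-2*1*4)*x(6))*(-35) = ((-2*1*4)*(4*(-4 + 6)/(1 + 4*6)))*(-35) = ((-2*4)*(4*2/(1 + 24)))*(-35) = -32*2/25*(-35) = -8*8/25*(-35) = -64/25*(-35) = 448/5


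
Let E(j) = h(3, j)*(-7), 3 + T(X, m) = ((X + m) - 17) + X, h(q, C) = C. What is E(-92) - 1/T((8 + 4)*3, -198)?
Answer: 94025/146 ≈ 644.01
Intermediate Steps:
T(X, m) = -20 + m + 2*X (T(X, m) = -3 + (((X + m) - 17) + X) = -3 + ((-17 + X + m) + X) = -3 + (-17 + m + 2*X) = -20 + m + 2*X)
E(j) = -7*j (E(j) = j*(-7) = -7*j)
E(-92) - 1/T((8 + 4)*3, -198) = -7*(-92) - 1/(-20 - 198 + 2*((8 + 4)*3)) = 644 - 1/(-20 - 198 + 2*(12*3)) = 644 - 1/(-20 - 198 + 2*36) = 644 - 1/(-20 - 198 + 72) = 644 - 1/(-146) = 644 - 1*(-1/146) = 644 + 1/146 = 94025/146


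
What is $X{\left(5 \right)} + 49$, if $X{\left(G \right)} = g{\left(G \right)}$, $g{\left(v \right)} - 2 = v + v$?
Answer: $61$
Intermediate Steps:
$g{\left(v \right)} = 2 + 2 v$ ($g{\left(v \right)} = 2 + \left(v + v\right) = 2 + 2 v$)
$X{\left(G \right)} = 2 + 2 G$
$X{\left(5 \right)} + 49 = \left(2 + 2 \cdot 5\right) + 49 = \left(2 + 10\right) + 49 = 12 + 49 = 61$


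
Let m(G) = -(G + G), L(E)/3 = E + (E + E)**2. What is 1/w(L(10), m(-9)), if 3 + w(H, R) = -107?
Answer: -1/110 ≈ -0.0090909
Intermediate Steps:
L(E) = 3*E + 12*E**2 (L(E) = 3*(E + (E + E)**2) = 3*(E + (2*E)**2) = 3*(E + 4*E**2) = 3*E + 12*E**2)
m(G) = -2*G
w(H, R) = -110 (w(H, R) = -3 - 107 = -110)
1/w(L(10), m(-9)) = 1/(-110) = -1/110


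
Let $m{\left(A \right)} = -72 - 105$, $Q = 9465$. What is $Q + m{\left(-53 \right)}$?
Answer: $9288$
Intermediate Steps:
$m{\left(A \right)} = -177$ ($m{\left(A \right)} = -72 - 105 = -177$)
$Q + m{\left(-53 \right)} = 9465 - 177 = 9288$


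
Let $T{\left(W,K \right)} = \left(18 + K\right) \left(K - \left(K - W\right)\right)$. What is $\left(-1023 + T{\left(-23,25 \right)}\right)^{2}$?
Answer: $4048144$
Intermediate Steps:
$T{\left(W,K \right)} = W \left(18 + K\right)$ ($T{\left(W,K \right)} = \left(18 + K\right) W = W \left(18 + K\right)$)
$\left(-1023 + T{\left(-23,25 \right)}\right)^{2} = \left(-1023 - 23 \left(18 + 25\right)\right)^{2} = \left(-1023 - 989\right)^{2} = \left(-2012\right)^{2} = 4048144$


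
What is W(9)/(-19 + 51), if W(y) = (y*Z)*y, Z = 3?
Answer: 243/32 ≈ 7.5938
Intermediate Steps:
W(y) = 3*y² (W(y) = (y*3)*y = (3*y)*y = 3*y²)
W(9)/(-19 + 51) = (3*9²)/(-19 + 51) = (3*81)/32 = 243*(1/32) = 243/32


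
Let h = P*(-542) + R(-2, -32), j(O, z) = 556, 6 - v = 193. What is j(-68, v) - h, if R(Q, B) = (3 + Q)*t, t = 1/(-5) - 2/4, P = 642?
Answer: 3485207/10 ≈ 3.4852e+5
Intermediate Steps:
v = -187 (v = 6 - 1*193 = 6 - 193 = -187)
t = -7/10 (t = 1*(-⅕) - 2*¼ = -⅕ - ½ = -7/10 ≈ -0.70000)
R(Q, B) = -21/10 - 7*Q/10 (R(Q, B) = (3 + Q)*(-7/10) = -21/10 - 7*Q/10)
h = -3479647/10 (h = 642*(-542) + (-21/10 - 7/10*(-2)) = -347964 + (-21/10 + 7/5) = -347964 - 7/10 = -3479647/10 ≈ -3.4796e+5)
j(-68, v) - h = 556 - 1*(-3479647/10) = 556 + 3479647/10 = 3485207/10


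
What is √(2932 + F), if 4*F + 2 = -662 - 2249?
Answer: √8815/2 ≈ 46.944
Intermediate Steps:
F = -2913/4 (F = -½ + (-662 - 2249)/4 = -½ + (¼)*(-2911) = -½ - 2911/4 = -2913/4 ≈ -728.25)
√(2932 + F) = √(2932 - 2913/4) = √(8815/4) = √8815/2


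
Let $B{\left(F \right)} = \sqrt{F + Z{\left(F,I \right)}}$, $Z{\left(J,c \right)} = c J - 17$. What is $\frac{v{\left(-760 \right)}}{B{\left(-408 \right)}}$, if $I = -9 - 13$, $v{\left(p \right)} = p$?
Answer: $- \frac{760 \sqrt{8551}}{8551} \approx -8.2187$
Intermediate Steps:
$I = -22$ ($I = -9 - 13 = -22$)
$Z{\left(J,c \right)} = -17 + J c$ ($Z{\left(J,c \right)} = J c - 17 = -17 + J c$)
$B{\left(F \right)} = \sqrt{-17 - 21 F}$ ($B{\left(F \right)} = \sqrt{F + \left(-17 + F \left(-22\right)\right)} = \sqrt{F - \left(17 + 22 F\right)} = \sqrt{-17 - 21 F}$)
$\frac{v{\left(-760 \right)}}{B{\left(-408 \right)}} = - \frac{760}{\sqrt{-17 - -8568}} = - \frac{760}{\sqrt{-17 + 8568}} = - \frac{760}{\sqrt{8551}} = - 760 \frac{\sqrt{8551}}{8551} = - \frac{760 \sqrt{8551}}{8551}$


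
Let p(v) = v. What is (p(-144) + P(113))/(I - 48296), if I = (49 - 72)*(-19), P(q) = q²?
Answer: -12625/47859 ≈ -0.26380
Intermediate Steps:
I = 437 (I = -23*(-19) = 437)
(p(-144) + P(113))/(I - 48296) = (-144 + 113²)/(437 - 48296) = (-144 + 12769)/(-47859) = 12625*(-1/47859) = -12625/47859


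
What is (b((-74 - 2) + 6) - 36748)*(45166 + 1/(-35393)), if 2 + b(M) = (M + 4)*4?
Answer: -59169108612318/35393 ≈ -1.6718e+9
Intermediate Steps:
b(M) = 14 + 4*M (b(M) = -2 + (M + 4)*4 = -2 + (4 + M)*4 = -2 + (16 + 4*M) = 14 + 4*M)
(b((-74 - 2) + 6) - 36748)*(45166 + 1/(-35393)) = ((14 + 4*((-74 - 2) + 6)) - 36748)*(45166 + 1/(-35393)) = ((14 + 4*(-76 + 6)) - 36748)*(45166 - 1/35393) = ((14 + 4*(-70)) - 36748)*(1598560237/35393) = ((14 - 280) - 36748)*(1598560237/35393) = (-266 - 36748)*(1598560237/35393) = -37014*1598560237/35393 = -59169108612318/35393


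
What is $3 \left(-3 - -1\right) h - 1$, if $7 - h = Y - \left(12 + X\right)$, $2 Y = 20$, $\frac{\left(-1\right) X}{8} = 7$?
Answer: $281$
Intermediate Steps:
$X = -56$ ($X = \left(-8\right) 7 = -56$)
$Y = 10$ ($Y = \frac{1}{2} \cdot 20 = 10$)
$h = -47$ ($h = 7 - \left(10 - -44\right) = 7 - \left(10 + \left(-12 + 56\right)\right) = 7 - \left(10 + 44\right) = 7 - 54 = -47$)
$3 \left(-3 - -1\right) h - 1 = 3 \left(-3 - -1\right) \left(-47\right) - 1 = 3 \left(-3 + 1\right) \left(-47\right) - 1 = 3 \left(-2\right) \left(-47\right) - 1 = \left(-6\right) \left(-47\right) - 1 = 282 - 1 = 281$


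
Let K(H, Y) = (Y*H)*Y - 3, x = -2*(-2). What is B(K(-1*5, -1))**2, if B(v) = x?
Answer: 16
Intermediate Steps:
x = 4
K(H, Y) = -3 + H*Y**2 (K(H, Y) = (H*Y)*Y - 3 = H*Y**2 - 3 = -3 + H*Y**2)
B(v) = 4
B(K(-1*5, -1))**2 = 4**2 = 16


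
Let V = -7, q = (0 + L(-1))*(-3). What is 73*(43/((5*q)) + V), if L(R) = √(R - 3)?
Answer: -511 + 3139*I/30 ≈ -511.0 + 104.63*I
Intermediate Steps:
L(R) = √(-3 + R)
q = -6*I (q = (0 + √(-3 - 1))*(-3) = (0 + √(-4))*(-3) = (0 + 2*I)*(-3) = (2*I)*(-3) = -6*I ≈ -6.0*I)
73*(43/((5*q)) + V) = 73*(43/((5*(-6*I))) - 7) = 73*(43/((-30*I)) - 7) = 73*(43*(I/30) - 7) = 73*(43*I/30 - 7) = 73*(-7 + 43*I/30) = -511 + 3139*I/30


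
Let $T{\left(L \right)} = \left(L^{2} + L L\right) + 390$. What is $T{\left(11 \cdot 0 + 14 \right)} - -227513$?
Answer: $228295$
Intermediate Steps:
$T{\left(L \right)} = 390 + 2 L^{2}$ ($T{\left(L \right)} = \left(L^{2} + L^{2}\right) + 390 = 2 L^{2} + 390 = 390 + 2 L^{2}$)
$T{\left(11 \cdot 0 + 14 \right)} - -227513 = \left(390 + 2 \left(11 \cdot 0 + 14\right)^{2}\right) - -227513 = \left(390 + 2 \left(0 + 14\right)^{2}\right) + 227513 = \left(390 + 2 \cdot 14^{2}\right) + 227513 = \left(390 + 2 \cdot 196\right) + 227513 = \left(390 + 392\right) + 227513 = 782 + 227513 = 228295$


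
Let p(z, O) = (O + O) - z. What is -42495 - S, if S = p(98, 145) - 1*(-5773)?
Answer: -48460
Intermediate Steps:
p(z, O) = -z + 2*O (p(z, O) = 2*O - z = -z + 2*O)
S = 5965 (S = (-1*98 + 2*145) - 1*(-5773) = (-98 + 290) + 5773 = 192 + 5773 = 5965)
-42495 - S = -42495 - 1*5965 = -42495 - 5965 = -48460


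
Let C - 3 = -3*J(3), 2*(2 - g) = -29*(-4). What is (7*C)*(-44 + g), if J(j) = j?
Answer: 4200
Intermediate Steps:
g = -56 (g = 2 - (-29)*(-4)/2 = 2 - 1/2*116 = 2 - 58 = -56)
C = -6 (C = 3 - 3*3 = 3 - 9 = -6)
(7*C)*(-44 + g) = (7*(-6))*(-44 - 56) = -42*(-100) = 4200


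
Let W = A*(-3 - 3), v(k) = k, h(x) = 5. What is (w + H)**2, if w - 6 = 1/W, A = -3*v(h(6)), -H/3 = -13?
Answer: 16410601/8100 ≈ 2026.0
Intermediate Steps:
H = 39 (H = -3*(-13) = 39)
A = -15 (A = -3*5 = -15)
W = 90 (W = -15*(-3 - 3) = -15*(-6) = 90)
w = 541/90 (w = 6 + 1/90 = 541/90 ≈ 6.0111)
(w + H)**2 = (541/90 + 39)**2 = (4051/90)**2 = 16410601/8100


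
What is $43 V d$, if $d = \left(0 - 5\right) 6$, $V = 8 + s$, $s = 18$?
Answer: $-33540$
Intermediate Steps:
$V = 26$ ($V = 8 + 18 = 26$)
$d = -30$ ($d = \left(-5\right) 6 = -30$)
$43 V d = 43 \cdot 26 \left(-30\right) = 1118 \left(-30\right) = -33540$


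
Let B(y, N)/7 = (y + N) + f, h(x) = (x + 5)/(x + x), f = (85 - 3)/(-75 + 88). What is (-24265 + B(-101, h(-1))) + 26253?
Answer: 17045/13 ≈ 1311.2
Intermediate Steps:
f = 82/13 ≈ 6.3077
h(x) = (5 + x)/(2*x) (h(x) = (5 + x)/((2*x)) = (5 + x)*(1/(2*x)) = (5 + x)/(2*x))
B(y, N) = 574/13 + 7*N + 7*y (B(y, N) = 7*((y + N) + 82/13) = 7*((N + y) + 82/13) = 7*(82/13 + N + y) = 574/13 + 7*N + 7*y)
(-24265 + B(-101, h(-1))) + 26253 = (-24265 + (574/13 + 7*((½)*(5 - 1)/(-1)) + 7*(-101))) + 26253 = (-24265 + (574/13 + 7*((½)*(-1)*4) - 707)) + 26253 = (-24265 + (574/13 + 7*(-2) - 707)) + 26253 = (-24265 + (574/13 - 14 - 707)) + 26253 = (-24265 - 8799/13) + 26253 = -324244/13 + 26253 = 17045/13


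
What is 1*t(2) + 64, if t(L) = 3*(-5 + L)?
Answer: 55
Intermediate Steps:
t(L) = -15 + 3*L
1*t(2) + 64 = 1*(-15 + 3*2) + 64 = 1*(-15 + 6) + 64 = 1*(-9) + 64 = -9 + 64 = 55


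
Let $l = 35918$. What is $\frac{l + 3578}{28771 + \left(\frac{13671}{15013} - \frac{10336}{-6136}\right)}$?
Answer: $\frac{227397647308}{165663556547} \approx 1.3726$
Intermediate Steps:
$\frac{l + 3578}{28771 + \left(\frac{13671}{15013} - \frac{10336}{-6136}\right)} = \frac{35918 + 3578}{28771 + \left(\frac{13671}{15013} - \frac{10336}{-6136}\right)} = \frac{39496}{28771 + \left(13671 \cdot \frac{1}{15013} - - \frac{1292}{767}\right)} = \frac{39496}{28771 + \left(\frac{13671}{15013} + \frac{1292}{767}\right)} = \frac{39496}{28771 + \frac{29882453}{11514971}} = \frac{39496}{\frac{331327113094}{11514971}} = 39496 \cdot \frac{11514971}{331327113094} = \frac{227397647308}{165663556547}$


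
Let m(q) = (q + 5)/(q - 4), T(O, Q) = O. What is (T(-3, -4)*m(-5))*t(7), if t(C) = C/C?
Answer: 0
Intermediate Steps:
t(C) = 1
m(q) = (5 + q)/(-4 + q)
(T(-3, -4)*m(-5))*t(7) = -3*(5 - 5)/(-4 - 5)*1 = -3*0/(-9)*1 = -(-1)*0/3*1 = -3*0*1 = 0*1 = 0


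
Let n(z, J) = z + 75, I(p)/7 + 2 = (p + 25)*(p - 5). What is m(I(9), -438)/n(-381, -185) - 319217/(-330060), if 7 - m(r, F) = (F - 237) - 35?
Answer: -2573567/1870340 ≈ -1.3760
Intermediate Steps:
I(p) = -14 + 7*(-5 + p)*(25 + p) (I(p) = -14 + 7*((p + 25)*(p - 5)) = -14 + 7*((25 + p)*(-5 + p)) = -14 + 7*((-5 + p)*(25 + p)) = -14 + 7*(-5 + p)*(25 + p))
m(r, F) = 279 - F (m(r, F) = 7 - ((F - 237) - 35) = 7 - ((-237 + F) - 35) = 7 - (-272 + F) = 7 + (272 - F) = 279 - F)
n(z, J) = 75 + z
m(I(9), -438)/n(-381, -185) - 319217/(-330060) = (279 - 1*(-438))/(75 - 381) - 319217/(-330060) = (279 + 438)/(-306) - 319217*(-1/330060) = 717*(-1/306) + 319217/330060 = -239/102 + 319217/330060 = -2573567/1870340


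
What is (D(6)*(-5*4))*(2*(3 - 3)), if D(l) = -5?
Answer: 0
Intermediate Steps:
(D(6)*(-5*4))*(2*(3 - 3)) = (-(-25)*4)*(2*(3 - 3)) = (-5*(-20))*(2*0) = 100*0 = 0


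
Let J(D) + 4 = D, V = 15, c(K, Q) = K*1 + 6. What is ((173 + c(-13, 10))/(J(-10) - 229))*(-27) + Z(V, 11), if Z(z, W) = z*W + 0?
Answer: 1651/9 ≈ 183.44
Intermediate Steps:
c(K, Q) = 6 + K (c(K, Q) = K + 6 = 6 + K)
J(D) = -4 + D
Z(z, W) = W*z (Z(z, W) = W*z + 0 = W*z)
((173 + c(-13, 10))/(J(-10) - 229))*(-27) + Z(V, 11) = ((173 + (6 - 13))/((-4 - 10) - 229))*(-27) + 11*15 = ((173 - 7)/(-14 - 229))*(-27) + 165 = (166/(-243))*(-27) + 165 = (166*(-1/243))*(-27) + 165 = -166/243*(-27) + 165 = 166/9 + 165 = 1651/9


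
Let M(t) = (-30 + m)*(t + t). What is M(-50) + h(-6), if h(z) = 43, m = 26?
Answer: 443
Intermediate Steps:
M(t) = -8*t (M(t) = (-30 + 26)*(t + t) = -8*t)
M(-50) + h(-6) = -8*(-50) + 43 = 400 + 43 = 443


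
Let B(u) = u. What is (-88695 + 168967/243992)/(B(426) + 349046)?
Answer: -21640701473/85268372224 ≈ -0.25380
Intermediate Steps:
(-88695 + 168967/243992)/(B(426) + 349046) = (-88695 + 168967/243992)/(426 + 349046) = (-88695 + 168967*(1/243992))/349472 = (-88695 + 168967/243992)*(1/349472) = -21640701473/243992*1/349472 = -21640701473/85268372224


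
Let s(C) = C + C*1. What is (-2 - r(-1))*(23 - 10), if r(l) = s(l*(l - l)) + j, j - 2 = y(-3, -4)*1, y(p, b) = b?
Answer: 0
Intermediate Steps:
s(C) = 2*C (s(C) = C + C = 2*C)
j = -2 (j = 2 - 4*1 = 2 - 4 = -2)
r(l) = -2 (r(l) = 2*(l*(l - l)) - 2 = 2*(l*0) - 2 = 2*0 - 2 = 0 - 2 = -2)
(-2 - r(-1))*(23 - 10) = (-2 - 1*(-2))*(23 - 10) = (-2 + 2)*13 = 0*13 = 0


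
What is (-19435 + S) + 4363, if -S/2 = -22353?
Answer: 29634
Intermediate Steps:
S = 44706 (S = -2*(-22353) = 44706)
(-19435 + S) + 4363 = (-19435 + 44706) + 4363 = 25271 + 4363 = 29634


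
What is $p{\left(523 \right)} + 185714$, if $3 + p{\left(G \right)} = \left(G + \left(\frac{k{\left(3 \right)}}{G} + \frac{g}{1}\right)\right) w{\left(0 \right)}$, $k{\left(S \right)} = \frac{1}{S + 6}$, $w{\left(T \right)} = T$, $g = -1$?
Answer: $185711$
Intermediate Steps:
$k{\left(S \right)} = \frac{1}{6 + S}$
$p{\left(G \right)} = -3$ ($p{\left(G \right)} = -3 + \left(G + \left(\frac{1}{\left(6 + 3\right) G} - 1^{-1}\right)\right) 0 = -3 + \left(G + \left(\frac{1}{9 G} - 1\right)\right) 0 = -3 + \left(G - \left(1 - \frac{1}{9 G}\right)\right) 0 = -3 + \left(-1 + G + \frac{1}{9 G}\right) 0 = -3 + 0 = -3$)
$p{\left(523 \right)} + 185714 = -3 + 185714 = 185711$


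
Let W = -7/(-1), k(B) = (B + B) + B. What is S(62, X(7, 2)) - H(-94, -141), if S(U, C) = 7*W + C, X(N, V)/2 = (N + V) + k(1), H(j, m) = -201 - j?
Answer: 180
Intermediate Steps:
k(B) = 3*B (k(B) = 2*B + B = 3*B)
W = 7 (W = -7*(-1) = 7)
X(N, V) = 6 + 2*N + 2*V (X(N, V) = 2*((N + V) + 3*1) = 2*((N + V) + 3) = 2*(3 + N + V) = 6 + 2*N + 2*V)
S(U, C) = 49 + C (S(U, C) = 7*7 + C = 49 + C)
S(62, X(7, 2)) - H(-94, -141) = (49 + (6 + 2*7 + 2*2)) - (-201 - 1*(-94)) = (49 + (6 + 14 + 4)) - (-201 + 94) = (49 + 24) - 1*(-107) = 73 + 107 = 180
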